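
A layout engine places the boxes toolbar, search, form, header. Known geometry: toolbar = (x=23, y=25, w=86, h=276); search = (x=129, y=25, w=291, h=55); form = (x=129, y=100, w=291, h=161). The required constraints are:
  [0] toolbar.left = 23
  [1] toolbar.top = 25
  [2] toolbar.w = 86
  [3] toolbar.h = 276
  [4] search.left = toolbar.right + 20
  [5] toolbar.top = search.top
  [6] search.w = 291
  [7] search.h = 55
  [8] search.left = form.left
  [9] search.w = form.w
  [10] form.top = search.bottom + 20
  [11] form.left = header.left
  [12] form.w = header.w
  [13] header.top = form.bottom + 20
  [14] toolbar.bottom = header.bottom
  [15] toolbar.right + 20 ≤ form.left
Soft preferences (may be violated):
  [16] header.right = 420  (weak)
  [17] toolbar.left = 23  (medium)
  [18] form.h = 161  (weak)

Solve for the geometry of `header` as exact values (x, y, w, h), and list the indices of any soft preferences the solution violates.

header = (x=129, y=281, w=291, h=20)
violated soft preferences: none

1. header.x = 129  [form.left = header.left]
2. header.w = 291  [form.w = header.w]
3. header.y = 281  [header.top = form.bottom + 20]
4. header.h = 20  [toolbar.bottom = header.bottom]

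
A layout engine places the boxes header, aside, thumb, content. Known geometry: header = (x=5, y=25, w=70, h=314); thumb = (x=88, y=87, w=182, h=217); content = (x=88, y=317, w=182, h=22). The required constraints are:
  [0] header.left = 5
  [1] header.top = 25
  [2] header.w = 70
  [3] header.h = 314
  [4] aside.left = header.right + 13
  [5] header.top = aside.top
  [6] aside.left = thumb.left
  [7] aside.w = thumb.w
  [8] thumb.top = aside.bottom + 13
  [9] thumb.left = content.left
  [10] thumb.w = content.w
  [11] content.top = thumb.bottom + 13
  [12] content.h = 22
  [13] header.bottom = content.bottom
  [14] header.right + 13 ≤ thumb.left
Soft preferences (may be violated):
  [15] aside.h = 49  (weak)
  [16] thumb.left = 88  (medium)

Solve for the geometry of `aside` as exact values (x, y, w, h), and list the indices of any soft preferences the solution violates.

aside = (x=88, y=25, w=182, h=49)
violated soft preferences: none

1. aside.x = 88  [aside.left = header.right + 13]
2. aside.y = 25  [header.top = aside.top]
3. aside.w = 182  [aside.w = thumb.w]
4. aside.h = 49  [thumb.top = aside.bottom + 13]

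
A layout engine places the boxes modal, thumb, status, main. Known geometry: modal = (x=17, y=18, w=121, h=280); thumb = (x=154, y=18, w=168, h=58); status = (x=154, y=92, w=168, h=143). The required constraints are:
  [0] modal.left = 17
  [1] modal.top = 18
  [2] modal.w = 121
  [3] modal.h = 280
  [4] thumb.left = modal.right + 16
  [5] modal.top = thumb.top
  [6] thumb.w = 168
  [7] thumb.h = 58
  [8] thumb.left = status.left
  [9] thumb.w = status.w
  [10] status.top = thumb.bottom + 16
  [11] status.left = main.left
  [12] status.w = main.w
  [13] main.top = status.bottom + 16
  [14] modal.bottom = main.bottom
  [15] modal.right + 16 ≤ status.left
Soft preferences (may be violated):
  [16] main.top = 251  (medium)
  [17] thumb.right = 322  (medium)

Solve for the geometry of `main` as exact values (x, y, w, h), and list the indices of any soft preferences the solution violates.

main = (x=154, y=251, w=168, h=47)
violated soft preferences: none

1. main.x = 154  [status.left = main.left]
2. main.w = 168  [status.w = main.w]
3. main.y = 251  [main.top = status.bottom + 16]
4. main.h = 47  [modal.bottom = main.bottom]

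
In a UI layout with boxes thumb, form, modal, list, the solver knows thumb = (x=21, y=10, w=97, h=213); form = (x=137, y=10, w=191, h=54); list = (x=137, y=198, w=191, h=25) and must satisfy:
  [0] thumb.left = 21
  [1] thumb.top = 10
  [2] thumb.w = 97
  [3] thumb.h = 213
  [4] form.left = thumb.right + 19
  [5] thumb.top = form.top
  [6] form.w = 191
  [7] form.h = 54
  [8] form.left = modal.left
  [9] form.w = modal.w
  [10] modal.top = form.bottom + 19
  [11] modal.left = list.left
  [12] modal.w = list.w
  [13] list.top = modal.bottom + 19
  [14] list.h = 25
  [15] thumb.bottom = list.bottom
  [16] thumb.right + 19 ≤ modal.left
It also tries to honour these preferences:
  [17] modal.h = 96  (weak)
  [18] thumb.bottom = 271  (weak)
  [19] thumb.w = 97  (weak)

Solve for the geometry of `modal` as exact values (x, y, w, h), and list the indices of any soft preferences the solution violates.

modal = (x=137, y=83, w=191, h=96)
violated soft preferences: 18

1. modal.x = 137  [form.left = modal.left]
2. modal.w = 191  [form.w = modal.w]
3. modal.y = 83  [modal.top = form.bottom + 19]
4. modal.h = 96  [list.top = modal.bottom + 19]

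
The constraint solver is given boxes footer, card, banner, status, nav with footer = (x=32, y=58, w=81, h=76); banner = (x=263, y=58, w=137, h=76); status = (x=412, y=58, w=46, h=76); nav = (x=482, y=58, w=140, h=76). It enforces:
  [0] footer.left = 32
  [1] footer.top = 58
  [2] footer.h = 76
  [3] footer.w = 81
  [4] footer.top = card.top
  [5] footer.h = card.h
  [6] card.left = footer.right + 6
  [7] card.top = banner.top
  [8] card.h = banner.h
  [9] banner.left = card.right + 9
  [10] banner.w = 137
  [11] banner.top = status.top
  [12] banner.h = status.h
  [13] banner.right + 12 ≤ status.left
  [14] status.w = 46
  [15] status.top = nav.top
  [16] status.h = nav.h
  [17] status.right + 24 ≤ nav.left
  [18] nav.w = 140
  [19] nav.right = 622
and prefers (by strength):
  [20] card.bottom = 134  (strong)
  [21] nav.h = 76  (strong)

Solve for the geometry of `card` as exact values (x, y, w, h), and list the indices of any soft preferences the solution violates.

card = (x=119, y=58, w=135, h=76)
violated soft preferences: none

1. card.y = 58  [footer.top = card.top]
2. card.h = 76  [footer.h = card.h]
3. card.x = 119  [card.left = footer.right + 6]
4. card.w = 135  [banner.left = card.right + 9]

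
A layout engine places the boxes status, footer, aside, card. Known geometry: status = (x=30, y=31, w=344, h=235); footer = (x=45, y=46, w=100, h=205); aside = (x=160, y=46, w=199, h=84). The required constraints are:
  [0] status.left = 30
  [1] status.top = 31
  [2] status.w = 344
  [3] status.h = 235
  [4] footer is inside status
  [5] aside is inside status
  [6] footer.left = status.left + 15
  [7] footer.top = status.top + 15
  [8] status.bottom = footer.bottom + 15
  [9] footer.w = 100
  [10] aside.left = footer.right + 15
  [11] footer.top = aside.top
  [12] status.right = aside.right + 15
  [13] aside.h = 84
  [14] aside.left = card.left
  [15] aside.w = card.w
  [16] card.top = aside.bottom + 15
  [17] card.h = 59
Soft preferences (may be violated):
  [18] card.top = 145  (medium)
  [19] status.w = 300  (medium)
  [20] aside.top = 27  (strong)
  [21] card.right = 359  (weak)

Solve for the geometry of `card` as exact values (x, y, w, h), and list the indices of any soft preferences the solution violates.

1. card.x = 160  [aside.left = card.left]
2. card.w = 199  [aside.w = card.w]
3. card.y = 145  [card.top = aside.bottom + 15]
4. card.h = 59  [card.h = 59]

card = (x=160, y=145, w=199, h=59)
violated soft preferences: 19, 20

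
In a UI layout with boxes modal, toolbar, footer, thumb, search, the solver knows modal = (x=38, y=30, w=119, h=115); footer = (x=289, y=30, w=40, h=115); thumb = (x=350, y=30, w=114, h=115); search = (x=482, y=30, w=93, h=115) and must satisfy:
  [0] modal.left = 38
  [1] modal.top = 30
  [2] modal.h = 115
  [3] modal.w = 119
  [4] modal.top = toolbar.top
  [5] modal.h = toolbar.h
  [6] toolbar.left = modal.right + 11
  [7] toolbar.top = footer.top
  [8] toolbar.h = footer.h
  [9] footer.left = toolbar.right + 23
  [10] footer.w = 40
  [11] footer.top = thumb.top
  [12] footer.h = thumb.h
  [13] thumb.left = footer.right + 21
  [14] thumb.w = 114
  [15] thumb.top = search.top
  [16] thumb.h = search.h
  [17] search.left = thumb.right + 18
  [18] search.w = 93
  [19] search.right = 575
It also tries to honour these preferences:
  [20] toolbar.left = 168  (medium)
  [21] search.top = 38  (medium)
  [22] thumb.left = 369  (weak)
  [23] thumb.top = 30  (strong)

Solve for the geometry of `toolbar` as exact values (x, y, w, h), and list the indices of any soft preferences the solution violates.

1. toolbar.y = 30  [modal.top = toolbar.top]
2. toolbar.h = 115  [modal.h = toolbar.h]
3. toolbar.x = 168  [toolbar.left = modal.right + 11]
4. toolbar.w = 98  [footer.left = toolbar.right + 23]

toolbar = (x=168, y=30, w=98, h=115)
violated soft preferences: 21, 22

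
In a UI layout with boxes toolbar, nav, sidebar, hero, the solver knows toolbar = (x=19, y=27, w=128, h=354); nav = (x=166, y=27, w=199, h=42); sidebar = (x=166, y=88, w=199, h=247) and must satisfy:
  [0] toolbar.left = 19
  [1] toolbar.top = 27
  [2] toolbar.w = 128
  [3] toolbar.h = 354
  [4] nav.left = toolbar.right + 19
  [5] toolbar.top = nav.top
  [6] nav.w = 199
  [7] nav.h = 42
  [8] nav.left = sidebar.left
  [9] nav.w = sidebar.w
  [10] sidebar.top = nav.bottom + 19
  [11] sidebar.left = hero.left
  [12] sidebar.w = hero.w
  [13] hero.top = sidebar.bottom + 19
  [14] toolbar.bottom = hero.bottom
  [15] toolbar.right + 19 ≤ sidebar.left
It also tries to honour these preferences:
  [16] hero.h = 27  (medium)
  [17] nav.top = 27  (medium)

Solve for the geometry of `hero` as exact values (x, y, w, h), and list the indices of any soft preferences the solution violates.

hero = (x=166, y=354, w=199, h=27)
violated soft preferences: none

1. hero.x = 166  [sidebar.left = hero.left]
2. hero.w = 199  [sidebar.w = hero.w]
3. hero.y = 354  [hero.top = sidebar.bottom + 19]
4. hero.h = 27  [toolbar.bottom = hero.bottom]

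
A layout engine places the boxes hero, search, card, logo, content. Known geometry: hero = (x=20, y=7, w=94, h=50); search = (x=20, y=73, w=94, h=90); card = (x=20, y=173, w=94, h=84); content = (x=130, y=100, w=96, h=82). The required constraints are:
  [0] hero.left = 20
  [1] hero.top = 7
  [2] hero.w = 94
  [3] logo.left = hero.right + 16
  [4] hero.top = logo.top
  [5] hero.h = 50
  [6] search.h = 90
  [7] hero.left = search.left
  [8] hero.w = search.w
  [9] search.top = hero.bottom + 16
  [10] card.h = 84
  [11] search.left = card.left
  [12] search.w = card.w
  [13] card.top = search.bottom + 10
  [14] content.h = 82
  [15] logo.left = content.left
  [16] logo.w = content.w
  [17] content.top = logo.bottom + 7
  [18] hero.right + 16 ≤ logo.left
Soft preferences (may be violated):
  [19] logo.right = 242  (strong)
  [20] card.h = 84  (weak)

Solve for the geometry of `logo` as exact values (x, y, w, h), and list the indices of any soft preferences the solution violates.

1. logo.x = 130  [logo.left = hero.right + 16]
2. logo.y = 7  [hero.top = logo.top]
3. logo.w = 96  [logo.w = content.w]
4. logo.h = 86  [content.top = logo.bottom + 7]

logo = (x=130, y=7, w=96, h=86)
violated soft preferences: 19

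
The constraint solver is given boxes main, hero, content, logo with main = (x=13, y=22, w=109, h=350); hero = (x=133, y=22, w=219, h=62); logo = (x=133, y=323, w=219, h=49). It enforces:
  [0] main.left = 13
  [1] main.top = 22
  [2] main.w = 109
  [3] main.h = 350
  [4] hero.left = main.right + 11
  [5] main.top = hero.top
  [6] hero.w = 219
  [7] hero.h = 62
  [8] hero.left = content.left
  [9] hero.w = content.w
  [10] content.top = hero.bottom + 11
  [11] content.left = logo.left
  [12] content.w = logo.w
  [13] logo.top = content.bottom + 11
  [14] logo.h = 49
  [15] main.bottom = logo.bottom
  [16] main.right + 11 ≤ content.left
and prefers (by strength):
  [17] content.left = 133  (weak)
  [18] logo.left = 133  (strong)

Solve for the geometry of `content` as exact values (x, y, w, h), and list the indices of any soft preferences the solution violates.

1. content.x = 133  [hero.left = content.left]
2. content.w = 219  [hero.w = content.w]
3. content.y = 95  [content.top = hero.bottom + 11]
4. content.h = 217  [logo.top = content.bottom + 11]

content = (x=133, y=95, w=219, h=217)
violated soft preferences: none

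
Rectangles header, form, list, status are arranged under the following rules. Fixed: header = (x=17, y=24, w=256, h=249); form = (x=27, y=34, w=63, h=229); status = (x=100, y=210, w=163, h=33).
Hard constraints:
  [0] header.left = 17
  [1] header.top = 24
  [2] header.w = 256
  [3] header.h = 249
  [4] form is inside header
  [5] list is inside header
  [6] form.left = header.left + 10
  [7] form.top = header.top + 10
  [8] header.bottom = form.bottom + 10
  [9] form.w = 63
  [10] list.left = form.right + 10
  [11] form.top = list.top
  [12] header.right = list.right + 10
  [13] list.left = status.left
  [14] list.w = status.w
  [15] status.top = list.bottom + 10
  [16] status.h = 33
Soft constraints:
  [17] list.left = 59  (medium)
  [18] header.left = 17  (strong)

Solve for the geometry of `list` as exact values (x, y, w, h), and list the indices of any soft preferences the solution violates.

1. list.x = 100  [list.left = form.right + 10]
2. list.y = 34  [form.top = list.top]
3. list.w = 163  [header.right = list.right + 10]
4. list.h = 166  [status.top = list.bottom + 10]

list = (x=100, y=34, w=163, h=166)
violated soft preferences: 17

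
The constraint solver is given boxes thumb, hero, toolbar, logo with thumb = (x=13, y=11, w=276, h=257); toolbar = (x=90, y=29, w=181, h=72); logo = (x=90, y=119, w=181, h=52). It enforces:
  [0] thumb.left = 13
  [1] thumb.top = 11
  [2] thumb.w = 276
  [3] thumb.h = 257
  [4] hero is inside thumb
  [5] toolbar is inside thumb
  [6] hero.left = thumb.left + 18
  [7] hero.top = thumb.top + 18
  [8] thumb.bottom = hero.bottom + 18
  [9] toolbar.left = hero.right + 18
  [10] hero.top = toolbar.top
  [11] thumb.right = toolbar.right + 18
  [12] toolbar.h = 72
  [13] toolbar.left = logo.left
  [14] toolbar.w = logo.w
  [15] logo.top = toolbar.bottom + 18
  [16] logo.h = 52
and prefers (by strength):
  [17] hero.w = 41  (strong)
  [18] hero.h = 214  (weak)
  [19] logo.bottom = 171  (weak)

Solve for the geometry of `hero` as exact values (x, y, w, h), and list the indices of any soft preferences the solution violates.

hero = (x=31, y=29, w=41, h=221)
violated soft preferences: 18

1. hero.x = 31  [hero.left = thumb.left + 18]
2. hero.y = 29  [hero.top = thumb.top + 18]
3. hero.h = 221  [thumb.bottom = hero.bottom + 18]
4. hero.w = 41  [toolbar.left = hero.right + 18]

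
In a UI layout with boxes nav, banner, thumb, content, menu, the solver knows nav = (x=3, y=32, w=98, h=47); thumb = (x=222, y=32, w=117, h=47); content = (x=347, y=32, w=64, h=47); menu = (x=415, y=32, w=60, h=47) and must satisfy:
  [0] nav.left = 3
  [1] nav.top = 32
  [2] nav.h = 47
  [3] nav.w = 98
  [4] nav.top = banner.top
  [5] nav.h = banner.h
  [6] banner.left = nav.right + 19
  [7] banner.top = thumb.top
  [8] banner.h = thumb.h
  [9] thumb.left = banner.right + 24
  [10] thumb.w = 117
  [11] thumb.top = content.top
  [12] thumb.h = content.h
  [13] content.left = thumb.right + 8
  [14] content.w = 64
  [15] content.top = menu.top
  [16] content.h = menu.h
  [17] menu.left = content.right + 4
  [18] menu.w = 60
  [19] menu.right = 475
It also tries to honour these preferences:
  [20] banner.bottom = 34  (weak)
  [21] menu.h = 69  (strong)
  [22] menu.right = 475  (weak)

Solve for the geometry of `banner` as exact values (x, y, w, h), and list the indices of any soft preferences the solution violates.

banner = (x=120, y=32, w=78, h=47)
violated soft preferences: 20, 21

1. banner.y = 32  [nav.top = banner.top]
2. banner.h = 47  [nav.h = banner.h]
3. banner.x = 120  [banner.left = nav.right + 19]
4. banner.w = 78  [thumb.left = banner.right + 24]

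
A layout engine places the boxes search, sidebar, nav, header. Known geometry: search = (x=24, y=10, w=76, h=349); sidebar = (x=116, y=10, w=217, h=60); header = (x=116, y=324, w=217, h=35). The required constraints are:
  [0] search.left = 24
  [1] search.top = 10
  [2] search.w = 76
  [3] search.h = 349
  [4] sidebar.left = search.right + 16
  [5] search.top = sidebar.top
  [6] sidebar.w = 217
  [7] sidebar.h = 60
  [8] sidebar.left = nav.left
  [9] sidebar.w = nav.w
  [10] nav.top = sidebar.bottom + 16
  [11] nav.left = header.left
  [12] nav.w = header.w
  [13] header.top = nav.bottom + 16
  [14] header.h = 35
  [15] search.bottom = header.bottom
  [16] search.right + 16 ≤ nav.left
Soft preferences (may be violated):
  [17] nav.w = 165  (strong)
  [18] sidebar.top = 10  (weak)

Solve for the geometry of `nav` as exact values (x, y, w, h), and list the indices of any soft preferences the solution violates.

1. nav.x = 116  [sidebar.left = nav.left]
2. nav.w = 217  [sidebar.w = nav.w]
3. nav.y = 86  [nav.top = sidebar.bottom + 16]
4. nav.h = 222  [header.top = nav.bottom + 16]

nav = (x=116, y=86, w=217, h=222)
violated soft preferences: 17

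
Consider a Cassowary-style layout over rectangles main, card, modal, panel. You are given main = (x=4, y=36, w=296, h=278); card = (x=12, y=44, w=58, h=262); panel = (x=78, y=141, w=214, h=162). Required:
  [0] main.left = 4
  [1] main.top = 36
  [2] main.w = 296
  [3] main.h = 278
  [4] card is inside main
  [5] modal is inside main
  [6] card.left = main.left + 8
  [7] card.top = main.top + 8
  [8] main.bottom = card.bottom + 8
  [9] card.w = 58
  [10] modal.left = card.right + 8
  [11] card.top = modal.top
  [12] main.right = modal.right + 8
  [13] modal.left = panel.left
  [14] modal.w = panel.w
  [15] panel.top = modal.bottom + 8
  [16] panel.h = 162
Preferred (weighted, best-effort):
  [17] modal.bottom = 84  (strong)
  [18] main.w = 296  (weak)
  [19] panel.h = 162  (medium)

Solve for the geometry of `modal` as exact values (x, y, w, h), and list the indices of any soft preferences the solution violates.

modal = (x=78, y=44, w=214, h=89)
violated soft preferences: 17

1. modal.x = 78  [modal.left = card.right + 8]
2. modal.y = 44  [card.top = modal.top]
3. modal.w = 214  [main.right = modal.right + 8]
4. modal.h = 89  [panel.top = modal.bottom + 8]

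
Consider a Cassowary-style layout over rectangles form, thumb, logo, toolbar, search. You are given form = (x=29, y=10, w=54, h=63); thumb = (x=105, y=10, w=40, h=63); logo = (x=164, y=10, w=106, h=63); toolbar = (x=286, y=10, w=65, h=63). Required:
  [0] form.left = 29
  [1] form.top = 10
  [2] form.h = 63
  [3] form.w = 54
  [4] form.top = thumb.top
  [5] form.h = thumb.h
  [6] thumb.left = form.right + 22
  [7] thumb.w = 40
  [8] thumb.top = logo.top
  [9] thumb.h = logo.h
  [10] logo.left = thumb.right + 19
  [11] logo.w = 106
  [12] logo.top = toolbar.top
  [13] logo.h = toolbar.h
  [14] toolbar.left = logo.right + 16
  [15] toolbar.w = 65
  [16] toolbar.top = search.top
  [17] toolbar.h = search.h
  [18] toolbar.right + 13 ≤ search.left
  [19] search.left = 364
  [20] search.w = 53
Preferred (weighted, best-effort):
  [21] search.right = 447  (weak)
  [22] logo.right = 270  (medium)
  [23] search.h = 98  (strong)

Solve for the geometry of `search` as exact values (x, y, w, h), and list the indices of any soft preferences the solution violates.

search = (x=364, y=10, w=53, h=63)
violated soft preferences: 21, 23

1. search.y = 10  [toolbar.top = search.top]
2. search.h = 63  [toolbar.h = search.h]
3. search.x = 364  [search.left = 364]
4. search.w = 53  [search.w = 53]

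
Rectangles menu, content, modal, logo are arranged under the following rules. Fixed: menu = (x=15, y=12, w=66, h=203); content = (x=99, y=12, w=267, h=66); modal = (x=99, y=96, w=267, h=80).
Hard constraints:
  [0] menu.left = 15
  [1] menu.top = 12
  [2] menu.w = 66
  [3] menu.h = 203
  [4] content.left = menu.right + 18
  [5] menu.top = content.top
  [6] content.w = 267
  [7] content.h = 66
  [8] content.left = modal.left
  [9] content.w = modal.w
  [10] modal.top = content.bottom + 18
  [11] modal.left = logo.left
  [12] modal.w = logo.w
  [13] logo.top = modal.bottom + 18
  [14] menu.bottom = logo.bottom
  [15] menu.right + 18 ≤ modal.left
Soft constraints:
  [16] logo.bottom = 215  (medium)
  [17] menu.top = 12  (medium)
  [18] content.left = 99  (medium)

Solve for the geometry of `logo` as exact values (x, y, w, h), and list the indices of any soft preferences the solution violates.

logo = (x=99, y=194, w=267, h=21)
violated soft preferences: none

1. logo.x = 99  [modal.left = logo.left]
2. logo.w = 267  [modal.w = logo.w]
3. logo.y = 194  [logo.top = modal.bottom + 18]
4. logo.h = 21  [menu.bottom = logo.bottom]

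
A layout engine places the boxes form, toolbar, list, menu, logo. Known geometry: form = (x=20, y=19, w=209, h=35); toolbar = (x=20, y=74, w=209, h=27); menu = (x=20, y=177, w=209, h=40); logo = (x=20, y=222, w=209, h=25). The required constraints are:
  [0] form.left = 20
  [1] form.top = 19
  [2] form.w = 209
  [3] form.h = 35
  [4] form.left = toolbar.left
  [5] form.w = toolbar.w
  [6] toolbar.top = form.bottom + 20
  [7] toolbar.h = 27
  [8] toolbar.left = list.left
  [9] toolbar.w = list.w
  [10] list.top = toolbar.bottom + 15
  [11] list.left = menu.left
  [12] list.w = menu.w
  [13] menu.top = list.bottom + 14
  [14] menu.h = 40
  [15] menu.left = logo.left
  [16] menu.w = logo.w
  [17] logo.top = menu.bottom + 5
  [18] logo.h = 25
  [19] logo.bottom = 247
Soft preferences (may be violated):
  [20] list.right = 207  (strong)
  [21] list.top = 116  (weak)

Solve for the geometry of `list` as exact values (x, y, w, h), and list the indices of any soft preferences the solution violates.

list = (x=20, y=116, w=209, h=47)
violated soft preferences: 20

1. list.x = 20  [toolbar.left = list.left]
2. list.w = 209  [toolbar.w = list.w]
3. list.y = 116  [list.top = toolbar.bottom + 15]
4. list.h = 47  [menu.top = list.bottom + 14]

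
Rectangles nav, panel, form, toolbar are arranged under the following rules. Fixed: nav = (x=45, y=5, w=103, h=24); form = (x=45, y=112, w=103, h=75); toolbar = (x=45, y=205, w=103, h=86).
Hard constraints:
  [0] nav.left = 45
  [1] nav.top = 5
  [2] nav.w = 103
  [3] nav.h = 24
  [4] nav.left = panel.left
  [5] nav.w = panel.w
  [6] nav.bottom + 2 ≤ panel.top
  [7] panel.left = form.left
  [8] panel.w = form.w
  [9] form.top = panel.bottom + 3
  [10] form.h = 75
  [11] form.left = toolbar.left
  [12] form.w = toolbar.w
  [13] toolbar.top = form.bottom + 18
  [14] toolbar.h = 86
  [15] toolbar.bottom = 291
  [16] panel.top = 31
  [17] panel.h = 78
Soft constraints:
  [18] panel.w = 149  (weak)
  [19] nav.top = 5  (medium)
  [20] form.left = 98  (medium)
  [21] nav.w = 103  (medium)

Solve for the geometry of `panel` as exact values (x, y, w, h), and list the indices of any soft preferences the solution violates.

panel = (x=45, y=31, w=103, h=78)
violated soft preferences: 18, 20

1. panel.x = 45  [nav.left = panel.left]
2. panel.w = 103  [nav.w = panel.w]
3. panel.y = 31  [panel.top = 31]
4. panel.h = 78  [panel.h = 78]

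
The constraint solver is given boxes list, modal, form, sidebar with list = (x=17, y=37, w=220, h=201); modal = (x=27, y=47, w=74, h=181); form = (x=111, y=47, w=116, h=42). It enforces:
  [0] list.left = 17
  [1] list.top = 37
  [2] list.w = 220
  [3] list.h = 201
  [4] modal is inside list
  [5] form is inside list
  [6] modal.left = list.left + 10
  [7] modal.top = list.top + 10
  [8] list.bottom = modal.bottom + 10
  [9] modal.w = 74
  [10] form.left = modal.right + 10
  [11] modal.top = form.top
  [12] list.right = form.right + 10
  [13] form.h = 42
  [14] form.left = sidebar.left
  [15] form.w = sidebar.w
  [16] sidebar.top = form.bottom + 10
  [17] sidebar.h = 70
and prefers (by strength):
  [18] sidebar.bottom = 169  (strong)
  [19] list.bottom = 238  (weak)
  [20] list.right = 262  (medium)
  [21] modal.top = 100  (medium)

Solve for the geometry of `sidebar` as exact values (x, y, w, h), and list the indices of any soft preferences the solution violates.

sidebar = (x=111, y=99, w=116, h=70)
violated soft preferences: 20, 21

1. sidebar.x = 111  [form.left = sidebar.left]
2. sidebar.w = 116  [form.w = sidebar.w]
3. sidebar.y = 99  [sidebar.top = form.bottom + 10]
4. sidebar.h = 70  [sidebar.h = 70]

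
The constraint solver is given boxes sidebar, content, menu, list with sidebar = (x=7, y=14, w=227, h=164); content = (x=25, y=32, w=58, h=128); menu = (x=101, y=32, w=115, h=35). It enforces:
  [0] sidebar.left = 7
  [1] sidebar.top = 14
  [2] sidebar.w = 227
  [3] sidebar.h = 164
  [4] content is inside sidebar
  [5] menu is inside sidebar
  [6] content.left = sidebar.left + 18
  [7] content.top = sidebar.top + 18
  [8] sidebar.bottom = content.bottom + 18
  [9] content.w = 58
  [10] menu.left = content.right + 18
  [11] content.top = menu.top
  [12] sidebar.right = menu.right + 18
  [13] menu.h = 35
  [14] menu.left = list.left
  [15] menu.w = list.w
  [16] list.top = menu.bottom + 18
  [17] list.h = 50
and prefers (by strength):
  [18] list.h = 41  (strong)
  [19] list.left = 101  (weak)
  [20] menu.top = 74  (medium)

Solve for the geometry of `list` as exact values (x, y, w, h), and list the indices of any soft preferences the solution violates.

1. list.x = 101  [menu.left = list.left]
2. list.w = 115  [menu.w = list.w]
3. list.y = 85  [list.top = menu.bottom + 18]
4. list.h = 50  [list.h = 50]

list = (x=101, y=85, w=115, h=50)
violated soft preferences: 18, 20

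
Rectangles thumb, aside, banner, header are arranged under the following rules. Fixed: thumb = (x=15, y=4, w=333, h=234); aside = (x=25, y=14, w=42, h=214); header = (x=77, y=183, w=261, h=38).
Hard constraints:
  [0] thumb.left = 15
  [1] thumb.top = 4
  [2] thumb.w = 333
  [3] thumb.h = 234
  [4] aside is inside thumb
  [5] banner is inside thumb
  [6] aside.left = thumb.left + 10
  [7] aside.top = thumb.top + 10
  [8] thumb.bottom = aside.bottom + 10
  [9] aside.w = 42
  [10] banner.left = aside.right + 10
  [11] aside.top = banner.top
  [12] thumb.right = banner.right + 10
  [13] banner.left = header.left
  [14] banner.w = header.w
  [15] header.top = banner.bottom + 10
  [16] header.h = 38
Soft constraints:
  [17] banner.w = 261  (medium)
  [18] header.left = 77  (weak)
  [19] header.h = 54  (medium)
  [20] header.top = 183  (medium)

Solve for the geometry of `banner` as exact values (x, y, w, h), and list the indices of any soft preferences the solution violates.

banner = (x=77, y=14, w=261, h=159)
violated soft preferences: 19

1. banner.x = 77  [banner.left = aside.right + 10]
2. banner.y = 14  [aside.top = banner.top]
3. banner.w = 261  [thumb.right = banner.right + 10]
4. banner.h = 159  [header.top = banner.bottom + 10]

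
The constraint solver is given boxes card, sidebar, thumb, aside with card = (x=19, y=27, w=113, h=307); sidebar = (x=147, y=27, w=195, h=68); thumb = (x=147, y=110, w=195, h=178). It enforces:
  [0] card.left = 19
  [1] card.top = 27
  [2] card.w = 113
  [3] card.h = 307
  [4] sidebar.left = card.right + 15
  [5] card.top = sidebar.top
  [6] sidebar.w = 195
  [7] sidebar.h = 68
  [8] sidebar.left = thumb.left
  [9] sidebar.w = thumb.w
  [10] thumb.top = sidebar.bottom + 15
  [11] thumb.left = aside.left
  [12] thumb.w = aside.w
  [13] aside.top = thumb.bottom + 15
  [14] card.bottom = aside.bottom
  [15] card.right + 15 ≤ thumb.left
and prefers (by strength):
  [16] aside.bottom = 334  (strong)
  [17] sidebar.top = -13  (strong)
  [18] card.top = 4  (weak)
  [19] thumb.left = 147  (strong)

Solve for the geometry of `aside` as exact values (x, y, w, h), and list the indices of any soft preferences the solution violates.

aside = (x=147, y=303, w=195, h=31)
violated soft preferences: 17, 18

1. aside.x = 147  [thumb.left = aside.left]
2. aside.w = 195  [thumb.w = aside.w]
3. aside.y = 303  [aside.top = thumb.bottom + 15]
4. aside.h = 31  [card.bottom = aside.bottom]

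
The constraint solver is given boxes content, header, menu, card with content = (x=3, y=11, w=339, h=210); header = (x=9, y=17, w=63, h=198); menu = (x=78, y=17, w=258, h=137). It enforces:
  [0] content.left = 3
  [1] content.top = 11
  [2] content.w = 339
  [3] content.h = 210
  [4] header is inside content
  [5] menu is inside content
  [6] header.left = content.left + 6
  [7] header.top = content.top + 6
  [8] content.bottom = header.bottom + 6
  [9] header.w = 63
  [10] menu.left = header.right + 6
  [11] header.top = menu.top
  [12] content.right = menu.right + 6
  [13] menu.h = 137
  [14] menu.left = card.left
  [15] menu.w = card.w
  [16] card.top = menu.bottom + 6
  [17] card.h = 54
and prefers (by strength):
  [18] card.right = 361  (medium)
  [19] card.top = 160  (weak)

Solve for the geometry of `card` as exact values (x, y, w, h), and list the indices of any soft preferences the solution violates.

card = (x=78, y=160, w=258, h=54)
violated soft preferences: 18

1. card.x = 78  [menu.left = card.left]
2. card.w = 258  [menu.w = card.w]
3. card.y = 160  [card.top = menu.bottom + 6]
4. card.h = 54  [card.h = 54]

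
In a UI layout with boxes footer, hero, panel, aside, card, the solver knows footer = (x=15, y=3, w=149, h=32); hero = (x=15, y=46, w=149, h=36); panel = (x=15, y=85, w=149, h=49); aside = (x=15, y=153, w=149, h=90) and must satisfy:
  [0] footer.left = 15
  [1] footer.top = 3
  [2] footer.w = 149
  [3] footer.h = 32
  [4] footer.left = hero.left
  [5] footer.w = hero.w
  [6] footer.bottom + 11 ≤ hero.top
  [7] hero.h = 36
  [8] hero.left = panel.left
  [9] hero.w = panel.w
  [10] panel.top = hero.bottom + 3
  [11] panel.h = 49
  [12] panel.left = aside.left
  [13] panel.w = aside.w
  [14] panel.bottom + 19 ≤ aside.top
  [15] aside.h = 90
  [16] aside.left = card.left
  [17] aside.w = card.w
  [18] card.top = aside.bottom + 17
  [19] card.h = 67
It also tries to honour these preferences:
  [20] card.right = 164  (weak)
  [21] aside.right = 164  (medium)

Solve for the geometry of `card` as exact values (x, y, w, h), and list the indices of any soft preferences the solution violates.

card = (x=15, y=260, w=149, h=67)
violated soft preferences: none

1. card.x = 15  [aside.left = card.left]
2. card.w = 149  [aside.w = card.w]
3. card.y = 260  [card.top = aside.bottom + 17]
4. card.h = 67  [card.h = 67]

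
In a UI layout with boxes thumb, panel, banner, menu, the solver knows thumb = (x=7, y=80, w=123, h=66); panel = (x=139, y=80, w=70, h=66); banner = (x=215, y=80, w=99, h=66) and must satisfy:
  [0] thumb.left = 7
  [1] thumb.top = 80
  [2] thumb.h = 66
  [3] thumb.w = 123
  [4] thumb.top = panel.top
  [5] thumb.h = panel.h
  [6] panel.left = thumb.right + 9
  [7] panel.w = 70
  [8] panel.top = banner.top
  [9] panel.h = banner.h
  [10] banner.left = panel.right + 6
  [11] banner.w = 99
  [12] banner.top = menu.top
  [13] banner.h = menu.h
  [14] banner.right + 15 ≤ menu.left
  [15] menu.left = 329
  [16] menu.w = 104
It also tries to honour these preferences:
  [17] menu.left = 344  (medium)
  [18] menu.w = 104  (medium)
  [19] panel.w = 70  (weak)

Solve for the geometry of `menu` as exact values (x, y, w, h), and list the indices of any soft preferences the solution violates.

menu = (x=329, y=80, w=104, h=66)
violated soft preferences: 17

1. menu.y = 80  [banner.top = menu.top]
2. menu.h = 66  [banner.h = menu.h]
3. menu.x = 329  [menu.left = 329]
4. menu.w = 104  [menu.w = 104]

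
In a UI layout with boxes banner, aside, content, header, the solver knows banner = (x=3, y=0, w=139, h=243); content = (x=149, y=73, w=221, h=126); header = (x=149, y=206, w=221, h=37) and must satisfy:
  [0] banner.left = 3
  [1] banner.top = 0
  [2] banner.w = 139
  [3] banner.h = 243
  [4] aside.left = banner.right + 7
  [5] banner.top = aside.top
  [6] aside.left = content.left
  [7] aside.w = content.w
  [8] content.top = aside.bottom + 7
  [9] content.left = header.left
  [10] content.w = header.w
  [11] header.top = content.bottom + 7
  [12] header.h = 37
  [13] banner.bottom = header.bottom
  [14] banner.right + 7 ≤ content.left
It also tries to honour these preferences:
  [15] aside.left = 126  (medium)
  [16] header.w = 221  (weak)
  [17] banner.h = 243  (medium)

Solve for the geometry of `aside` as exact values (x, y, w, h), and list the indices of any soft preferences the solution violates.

aside = (x=149, y=0, w=221, h=66)
violated soft preferences: 15

1. aside.x = 149  [aside.left = banner.right + 7]
2. aside.y = 0  [banner.top = aside.top]
3. aside.w = 221  [aside.w = content.w]
4. aside.h = 66  [content.top = aside.bottom + 7]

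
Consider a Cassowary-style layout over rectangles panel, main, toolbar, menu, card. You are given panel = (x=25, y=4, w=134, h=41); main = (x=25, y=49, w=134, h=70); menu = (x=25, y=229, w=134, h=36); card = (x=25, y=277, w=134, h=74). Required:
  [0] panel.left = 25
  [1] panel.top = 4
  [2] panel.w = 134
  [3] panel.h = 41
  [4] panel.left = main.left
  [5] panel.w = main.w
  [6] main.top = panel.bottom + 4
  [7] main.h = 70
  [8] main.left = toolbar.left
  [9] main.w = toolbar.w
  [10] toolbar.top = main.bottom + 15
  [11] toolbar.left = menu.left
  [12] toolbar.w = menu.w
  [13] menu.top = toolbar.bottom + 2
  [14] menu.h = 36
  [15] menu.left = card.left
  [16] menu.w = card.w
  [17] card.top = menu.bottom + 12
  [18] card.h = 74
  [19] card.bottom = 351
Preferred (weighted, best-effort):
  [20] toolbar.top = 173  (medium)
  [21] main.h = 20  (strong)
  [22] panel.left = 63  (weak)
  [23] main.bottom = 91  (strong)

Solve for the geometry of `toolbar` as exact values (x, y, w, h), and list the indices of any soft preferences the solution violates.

1. toolbar.x = 25  [main.left = toolbar.left]
2. toolbar.w = 134  [main.w = toolbar.w]
3. toolbar.y = 134  [toolbar.top = main.bottom + 15]
4. toolbar.h = 93  [menu.top = toolbar.bottom + 2]

toolbar = (x=25, y=134, w=134, h=93)
violated soft preferences: 20, 21, 22, 23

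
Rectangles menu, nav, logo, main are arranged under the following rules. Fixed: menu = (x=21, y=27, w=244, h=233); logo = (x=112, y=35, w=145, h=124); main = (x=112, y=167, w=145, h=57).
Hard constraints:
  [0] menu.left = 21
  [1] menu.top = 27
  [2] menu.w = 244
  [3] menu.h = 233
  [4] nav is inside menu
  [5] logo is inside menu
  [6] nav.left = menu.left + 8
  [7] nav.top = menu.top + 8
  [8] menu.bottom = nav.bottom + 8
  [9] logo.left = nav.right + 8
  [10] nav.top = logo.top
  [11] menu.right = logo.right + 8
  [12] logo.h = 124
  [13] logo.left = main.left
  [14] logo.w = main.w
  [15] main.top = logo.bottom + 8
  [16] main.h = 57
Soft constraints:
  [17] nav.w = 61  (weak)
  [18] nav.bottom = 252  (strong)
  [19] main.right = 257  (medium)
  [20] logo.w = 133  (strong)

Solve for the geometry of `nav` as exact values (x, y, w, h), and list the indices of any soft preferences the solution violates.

nav = (x=29, y=35, w=75, h=217)
violated soft preferences: 17, 20

1. nav.x = 29  [nav.left = menu.left + 8]
2. nav.y = 35  [nav.top = menu.top + 8]
3. nav.h = 217  [menu.bottom = nav.bottom + 8]
4. nav.w = 75  [logo.left = nav.right + 8]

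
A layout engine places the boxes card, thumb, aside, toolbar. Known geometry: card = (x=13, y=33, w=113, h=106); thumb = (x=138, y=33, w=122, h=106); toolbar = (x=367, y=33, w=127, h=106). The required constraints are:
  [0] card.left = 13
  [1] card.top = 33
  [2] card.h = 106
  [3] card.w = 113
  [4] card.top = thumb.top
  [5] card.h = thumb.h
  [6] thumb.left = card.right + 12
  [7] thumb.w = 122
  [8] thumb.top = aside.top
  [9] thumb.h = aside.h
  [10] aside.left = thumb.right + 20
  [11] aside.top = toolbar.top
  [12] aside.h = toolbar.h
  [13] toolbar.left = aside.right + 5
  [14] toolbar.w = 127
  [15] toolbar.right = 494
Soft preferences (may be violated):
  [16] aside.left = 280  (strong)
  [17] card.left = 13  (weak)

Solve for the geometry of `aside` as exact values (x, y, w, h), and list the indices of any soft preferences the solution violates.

1. aside.y = 33  [thumb.top = aside.top]
2. aside.h = 106  [thumb.h = aside.h]
3. aside.x = 280  [aside.left = thumb.right + 20]
4. aside.w = 82  [toolbar.left = aside.right + 5]

aside = (x=280, y=33, w=82, h=106)
violated soft preferences: none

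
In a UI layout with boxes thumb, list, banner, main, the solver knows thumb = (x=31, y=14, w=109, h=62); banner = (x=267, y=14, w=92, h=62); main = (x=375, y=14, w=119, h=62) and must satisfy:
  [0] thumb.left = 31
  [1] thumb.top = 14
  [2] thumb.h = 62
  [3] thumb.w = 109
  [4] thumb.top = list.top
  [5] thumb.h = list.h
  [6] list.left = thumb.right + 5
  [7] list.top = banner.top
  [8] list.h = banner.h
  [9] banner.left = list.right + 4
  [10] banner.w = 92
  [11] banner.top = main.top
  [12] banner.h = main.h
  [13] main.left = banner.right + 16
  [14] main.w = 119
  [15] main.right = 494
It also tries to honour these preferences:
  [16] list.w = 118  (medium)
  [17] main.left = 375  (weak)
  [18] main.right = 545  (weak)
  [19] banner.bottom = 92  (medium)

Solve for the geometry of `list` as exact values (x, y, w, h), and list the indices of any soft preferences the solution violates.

list = (x=145, y=14, w=118, h=62)
violated soft preferences: 18, 19

1. list.y = 14  [thumb.top = list.top]
2. list.h = 62  [thumb.h = list.h]
3. list.x = 145  [list.left = thumb.right + 5]
4. list.w = 118  [banner.left = list.right + 4]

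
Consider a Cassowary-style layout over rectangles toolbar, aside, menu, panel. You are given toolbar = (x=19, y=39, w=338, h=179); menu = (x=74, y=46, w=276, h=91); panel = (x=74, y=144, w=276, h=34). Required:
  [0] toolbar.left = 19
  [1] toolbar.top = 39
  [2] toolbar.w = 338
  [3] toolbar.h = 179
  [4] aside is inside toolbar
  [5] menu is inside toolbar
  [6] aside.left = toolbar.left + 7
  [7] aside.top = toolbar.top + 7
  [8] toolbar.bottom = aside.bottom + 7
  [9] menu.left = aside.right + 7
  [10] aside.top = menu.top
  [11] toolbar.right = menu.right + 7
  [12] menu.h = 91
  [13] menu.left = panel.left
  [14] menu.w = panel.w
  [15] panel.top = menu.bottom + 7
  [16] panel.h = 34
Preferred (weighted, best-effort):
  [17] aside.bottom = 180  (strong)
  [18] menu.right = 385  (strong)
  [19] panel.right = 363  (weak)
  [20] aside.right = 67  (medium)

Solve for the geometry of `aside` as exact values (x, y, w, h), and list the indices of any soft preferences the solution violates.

1. aside.x = 26  [aside.left = toolbar.left + 7]
2. aside.y = 46  [aside.top = toolbar.top + 7]
3. aside.h = 165  [toolbar.bottom = aside.bottom + 7]
4. aside.w = 41  [menu.left = aside.right + 7]

aside = (x=26, y=46, w=41, h=165)
violated soft preferences: 17, 18, 19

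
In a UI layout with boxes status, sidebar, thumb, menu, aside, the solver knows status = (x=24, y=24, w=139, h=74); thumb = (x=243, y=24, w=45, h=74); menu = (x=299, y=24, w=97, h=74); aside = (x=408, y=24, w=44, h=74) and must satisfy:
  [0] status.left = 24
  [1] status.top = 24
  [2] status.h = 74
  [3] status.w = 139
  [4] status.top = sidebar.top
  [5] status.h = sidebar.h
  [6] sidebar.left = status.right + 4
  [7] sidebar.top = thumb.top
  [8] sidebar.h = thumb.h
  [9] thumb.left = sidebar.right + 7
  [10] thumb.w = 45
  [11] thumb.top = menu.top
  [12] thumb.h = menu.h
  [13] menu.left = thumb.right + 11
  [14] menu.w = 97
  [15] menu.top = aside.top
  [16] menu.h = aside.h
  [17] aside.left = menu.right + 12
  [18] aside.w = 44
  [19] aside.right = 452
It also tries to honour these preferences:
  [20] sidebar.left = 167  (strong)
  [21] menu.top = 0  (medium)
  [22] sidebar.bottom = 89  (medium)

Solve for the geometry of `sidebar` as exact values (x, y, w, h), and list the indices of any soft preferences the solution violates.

1. sidebar.y = 24  [status.top = sidebar.top]
2. sidebar.h = 74  [status.h = sidebar.h]
3. sidebar.x = 167  [sidebar.left = status.right + 4]
4. sidebar.w = 69  [thumb.left = sidebar.right + 7]

sidebar = (x=167, y=24, w=69, h=74)
violated soft preferences: 21, 22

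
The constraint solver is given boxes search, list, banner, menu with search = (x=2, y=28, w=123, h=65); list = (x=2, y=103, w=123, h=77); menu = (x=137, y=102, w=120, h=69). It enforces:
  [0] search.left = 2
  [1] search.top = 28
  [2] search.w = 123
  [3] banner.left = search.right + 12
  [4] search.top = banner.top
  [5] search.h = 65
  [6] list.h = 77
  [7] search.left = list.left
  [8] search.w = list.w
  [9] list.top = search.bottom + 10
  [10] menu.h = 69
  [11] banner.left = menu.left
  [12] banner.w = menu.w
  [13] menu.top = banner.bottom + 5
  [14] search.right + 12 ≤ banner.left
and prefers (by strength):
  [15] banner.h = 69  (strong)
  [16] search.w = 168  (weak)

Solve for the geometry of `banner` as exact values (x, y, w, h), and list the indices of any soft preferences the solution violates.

banner = (x=137, y=28, w=120, h=69)
violated soft preferences: 16

1. banner.x = 137  [banner.left = search.right + 12]
2. banner.y = 28  [search.top = banner.top]
3. banner.w = 120  [banner.w = menu.w]
4. banner.h = 69  [menu.top = banner.bottom + 5]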